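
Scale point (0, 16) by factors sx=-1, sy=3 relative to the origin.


Scaling: (x*sx, y*sy) = (0*-1, 16*3) = (0, 48)

(0, 48)


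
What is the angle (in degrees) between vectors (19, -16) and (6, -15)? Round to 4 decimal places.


dot = 19*6 + -16*-15 = 354
|u| = 24.8395, |v| = 16.1555
cos(angle) = 0.8821
angle = 28.0977 degrees

28.0977 degrees


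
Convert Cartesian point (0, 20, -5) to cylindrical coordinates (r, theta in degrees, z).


r = sqrt(0^2 + 20^2) = 20
theta = atan2(20, 0) = 90 deg
z = -5

r = 20, theta = 90 deg, z = -5


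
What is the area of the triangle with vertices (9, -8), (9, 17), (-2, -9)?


Area = |x1(y2-y3) + x2(y3-y1) + x3(y1-y2)| / 2
= |9*(17--9) + 9*(-9--8) + -2*(-8-17)| / 2
= 137.5

137.5


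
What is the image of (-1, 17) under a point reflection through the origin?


Reflection through origin: (x, y) -> (-x, -y)
(-1, 17) -> (1, -17)

(1, -17)


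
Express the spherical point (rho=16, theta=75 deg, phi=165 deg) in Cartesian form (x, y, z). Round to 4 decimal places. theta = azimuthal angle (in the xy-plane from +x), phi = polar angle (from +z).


x = 16 * sin(165) * cos(75) = 1.0718
y = 16 * sin(165) * sin(75) = 4
z = 16 * cos(165) = -15.4548

(1.0718, 4, -15.4548)


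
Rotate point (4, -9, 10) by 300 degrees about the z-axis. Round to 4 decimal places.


x' = 4*cos(300) - -9*sin(300) = -5.7942
y' = 4*sin(300) + -9*cos(300) = -7.9641
z' = 10

(-5.7942, -7.9641, 10)


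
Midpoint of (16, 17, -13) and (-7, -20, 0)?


Midpoint = ((16+-7)/2, (17+-20)/2, (-13+0)/2) = (4.5, -1.5, -6.5)

(4.5, -1.5, -6.5)


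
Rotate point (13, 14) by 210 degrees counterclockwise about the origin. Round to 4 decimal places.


x' = 13*cos(210) - 14*sin(210) = -4.2583
y' = 13*sin(210) + 14*cos(210) = -18.6244

(-4.2583, -18.6244)


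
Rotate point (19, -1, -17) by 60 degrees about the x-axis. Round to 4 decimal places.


x' = 19
y' = -1*cos(60) - -17*sin(60) = 14.2224
z' = -1*sin(60) + -17*cos(60) = -9.366

(19, 14.2224, -9.366)


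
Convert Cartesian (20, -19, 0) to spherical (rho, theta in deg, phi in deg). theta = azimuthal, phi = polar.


rho = sqrt(20^2 + (-19)^2 + 0^2) = 27.5862
theta = atan2(-19, 20) = 316.4688 deg
phi = acos(0/27.5862) = 90 deg

rho = 27.5862, theta = 316.4688 deg, phi = 90 deg


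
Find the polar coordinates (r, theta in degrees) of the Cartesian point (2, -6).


r = sqrt(2^2 + (-6)^2) = 6.3246
theta = atan2(-6, 2) = 288.4349 degrees

r = 6.3246, theta = 288.4349 degrees


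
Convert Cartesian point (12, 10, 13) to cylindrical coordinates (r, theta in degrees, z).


r = sqrt(12^2 + 10^2) = 15.6205
theta = atan2(10, 12) = 39.8056 deg
z = 13

r = 15.6205, theta = 39.8056 deg, z = 13


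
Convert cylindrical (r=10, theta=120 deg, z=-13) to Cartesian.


x = 10 * cos(120) = -5
y = 10 * sin(120) = 8.6603
z = -13

(-5, 8.6603, -13)


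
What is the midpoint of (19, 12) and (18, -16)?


Midpoint = ((19+18)/2, (12+-16)/2) = (18.5, -2)

(18.5, -2)


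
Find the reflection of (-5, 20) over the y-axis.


Reflection across y-axis: (x, y) -> (-x, y)
(-5, 20) -> (5, 20)

(5, 20)


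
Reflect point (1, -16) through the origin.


Reflection through origin: (x, y) -> (-x, -y)
(1, -16) -> (-1, 16)

(-1, 16)


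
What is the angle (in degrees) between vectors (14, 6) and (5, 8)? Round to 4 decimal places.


dot = 14*5 + 6*8 = 118
|u| = 15.2315, |v| = 9.434
cos(angle) = 0.8212
angle = 34.796 degrees

34.796 degrees


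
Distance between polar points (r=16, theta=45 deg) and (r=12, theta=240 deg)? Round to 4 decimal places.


d = sqrt(r1^2 + r2^2 - 2*r1*r2*cos(t2-t1))
d = sqrt(16^2 + 12^2 - 2*16*12*cos(240-45)) = 27.7654

27.7654


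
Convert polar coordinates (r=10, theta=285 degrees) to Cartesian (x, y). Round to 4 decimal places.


x = 10 * cos(285) = 2.5882
y = 10 * sin(285) = -9.6593

(2.5882, -9.6593)


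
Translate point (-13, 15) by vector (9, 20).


Translation: (x+dx, y+dy) = (-13+9, 15+20) = (-4, 35)

(-4, 35)


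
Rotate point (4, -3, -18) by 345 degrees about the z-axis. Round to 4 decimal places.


x' = 4*cos(345) - -3*sin(345) = 3.0872
y' = 4*sin(345) + -3*cos(345) = -3.9331
z' = -18

(3.0872, -3.9331, -18)


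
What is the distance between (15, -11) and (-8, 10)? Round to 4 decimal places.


d = sqrt((-8-15)^2 + (10--11)^2) = 31.1448

31.1448


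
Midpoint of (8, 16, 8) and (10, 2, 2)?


Midpoint = ((8+10)/2, (16+2)/2, (8+2)/2) = (9, 9, 5)

(9, 9, 5)


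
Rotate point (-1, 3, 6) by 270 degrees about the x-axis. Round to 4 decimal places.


x' = -1
y' = 3*cos(270) - 6*sin(270) = 6
z' = 3*sin(270) + 6*cos(270) = -3

(-1, 6, -3)


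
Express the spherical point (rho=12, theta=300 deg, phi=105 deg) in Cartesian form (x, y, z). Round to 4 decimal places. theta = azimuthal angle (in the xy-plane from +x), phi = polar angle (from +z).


x = 12 * sin(105) * cos(300) = 5.7956
y = 12 * sin(105) * sin(300) = -10.0382
z = 12 * cos(105) = -3.1058

(5.7956, -10.0382, -3.1058)


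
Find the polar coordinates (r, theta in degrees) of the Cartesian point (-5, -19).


r = sqrt((-5)^2 + (-19)^2) = 19.6469
theta = atan2(-19, -5) = 255.2564 degrees

r = 19.6469, theta = 255.2564 degrees


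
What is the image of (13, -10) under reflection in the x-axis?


Reflection across x-axis: (x, y) -> (x, -y)
(13, -10) -> (13, 10)

(13, 10)


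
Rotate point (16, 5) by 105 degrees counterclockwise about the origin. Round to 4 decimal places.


x' = 16*cos(105) - 5*sin(105) = -8.9707
y' = 16*sin(105) + 5*cos(105) = 14.1607

(-8.9707, 14.1607)


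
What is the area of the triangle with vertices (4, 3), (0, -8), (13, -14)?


Area = |x1(y2-y3) + x2(y3-y1) + x3(y1-y2)| / 2
= |4*(-8--14) + 0*(-14-3) + 13*(3--8)| / 2
= 83.5

83.5


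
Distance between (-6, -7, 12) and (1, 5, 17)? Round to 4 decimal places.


d = sqrt((1--6)^2 + (5--7)^2 + (17-12)^2) = 14.7648

14.7648


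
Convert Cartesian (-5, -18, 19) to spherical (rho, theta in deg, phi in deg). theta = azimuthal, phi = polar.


rho = sqrt((-5)^2 + (-18)^2 + 19^2) = 26.6458
theta = atan2(-18, -5) = 254.4759 deg
phi = acos(19/26.6458) = 44.5158 deg

rho = 26.6458, theta = 254.4759 deg, phi = 44.5158 deg


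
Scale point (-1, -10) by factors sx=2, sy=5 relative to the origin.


Scaling: (x*sx, y*sy) = (-1*2, -10*5) = (-2, -50)

(-2, -50)


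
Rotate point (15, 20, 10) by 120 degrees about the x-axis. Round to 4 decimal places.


x' = 15
y' = 20*cos(120) - 10*sin(120) = -18.6603
z' = 20*sin(120) + 10*cos(120) = 12.3205

(15, -18.6603, 12.3205)


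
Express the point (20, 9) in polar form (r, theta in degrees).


r = sqrt(20^2 + 9^2) = 21.9317
theta = atan2(9, 20) = 24.2277 degrees

r = 21.9317, theta = 24.2277 degrees


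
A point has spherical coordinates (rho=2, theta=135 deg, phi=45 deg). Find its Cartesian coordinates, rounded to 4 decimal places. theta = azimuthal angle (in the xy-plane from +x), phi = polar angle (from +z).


x = 2 * sin(45) * cos(135) = -1
y = 2 * sin(45) * sin(135) = 1
z = 2 * cos(45) = 1.4142

(-1, 1, 1.4142)


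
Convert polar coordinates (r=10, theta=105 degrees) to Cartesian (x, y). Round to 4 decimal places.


x = 10 * cos(105) = -2.5882
y = 10 * sin(105) = 9.6593

(-2.5882, 9.6593)


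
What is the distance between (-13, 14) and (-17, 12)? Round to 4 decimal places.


d = sqrt((-17--13)^2 + (12-14)^2) = 4.4721

4.4721


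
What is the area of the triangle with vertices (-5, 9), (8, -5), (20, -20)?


Area = |x1(y2-y3) + x2(y3-y1) + x3(y1-y2)| / 2
= |-5*(-5--20) + 8*(-20-9) + 20*(9--5)| / 2
= 13.5

13.5


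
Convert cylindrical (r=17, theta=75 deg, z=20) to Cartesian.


x = 17 * cos(75) = 4.3999
y = 17 * sin(75) = 16.4207
z = 20

(4.3999, 16.4207, 20)


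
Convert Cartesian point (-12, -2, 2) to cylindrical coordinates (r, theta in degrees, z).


r = sqrt((-12)^2 + (-2)^2) = 12.1655
theta = atan2(-2, -12) = 189.4623 deg
z = 2

r = 12.1655, theta = 189.4623 deg, z = 2


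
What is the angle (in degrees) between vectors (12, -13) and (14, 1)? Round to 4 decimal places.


dot = 12*14 + -13*1 = 155
|u| = 17.6918, |v| = 14.0357
cos(angle) = 0.6242
angle = 51.3762 degrees

51.3762 degrees


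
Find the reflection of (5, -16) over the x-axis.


Reflection across x-axis: (x, y) -> (x, -y)
(5, -16) -> (5, 16)

(5, 16)


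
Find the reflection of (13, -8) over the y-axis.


Reflection across y-axis: (x, y) -> (-x, y)
(13, -8) -> (-13, -8)

(-13, -8)


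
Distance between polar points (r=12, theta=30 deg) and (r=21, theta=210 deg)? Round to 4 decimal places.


d = sqrt(r1^2 + r2^2 - 2*r1*r2*cos(t2-t1))
d = sqrt(12^2 + 21^2 - 2*12*21*cos(210-30)) = 33

33


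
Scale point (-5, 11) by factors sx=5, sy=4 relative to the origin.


Scaling: (x*sx, y*sy) = (-5*5, 11*4) = (-25, 44)

(-25, 44)


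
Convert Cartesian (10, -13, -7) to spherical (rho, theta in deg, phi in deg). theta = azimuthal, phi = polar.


rho = sqrt(10^2 + (-13)^2 + (-7)^2) = 17.8326
theta = atan2(-13, 10) = 307.5686 deg
phi = acos(-7/17.8326) = 113.1127 deg

rho = 17.8326, theta = 307.5686 deg, phi = 113.1127 deg


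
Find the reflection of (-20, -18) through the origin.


Reflection through origin: (x, y) -> (-x, -y)
(-20, -18) -> (20, 18)

(20, 18)


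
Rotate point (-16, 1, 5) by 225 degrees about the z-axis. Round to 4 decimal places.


x' = -16*cos(225) - 1*sin(225) = 12.0208
y' = -16*sin(225) + 1*cos(225) = 10.6066
z' = 5

(12.0208, 10.6066, 5)


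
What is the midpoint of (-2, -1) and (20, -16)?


Midpoint = ((-2+20)/2, (-1+-16)/2) = (9, -8.5)

(9, -8.5)


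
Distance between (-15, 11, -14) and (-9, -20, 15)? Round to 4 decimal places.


d = sqrt((-9--15)^2 + (-20-11)^2 + (15--14)^2) = 42.8719

42.8719


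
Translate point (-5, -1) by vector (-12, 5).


Translation: (x+dx, y+dy) = (-5+-12, -1+5) = (-17, 4)

(-17, 4)


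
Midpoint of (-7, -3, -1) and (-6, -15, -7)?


Midpoint = ((-7+-6)/2, (-3+-15)/2, (-1+-7)/2) = (-6.5, -9, -4)

(-6.5, -9, -4)


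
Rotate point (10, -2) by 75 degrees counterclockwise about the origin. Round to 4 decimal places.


x' = 10*cos(75) - -2*sin(75) = 4.52
y' = 10*sin(75) + -2*cos(75) = 9.1416

(4.52, 9.1416)


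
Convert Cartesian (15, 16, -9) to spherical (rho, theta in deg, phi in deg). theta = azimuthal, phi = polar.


rho = sqrt(15^2 + 16^2 + (-9)^2) = 23.7065
theta = atan2(16, 15) = 46.8476 deg
phi = acos(-9/23.7065) = 112.3115 deg

rho = 23.7065, theta = 46.8476 deg, phi = 112.3115 deg


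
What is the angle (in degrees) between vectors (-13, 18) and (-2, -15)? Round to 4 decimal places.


dot = -13*-2 + 18*-15 = -244
|u| = 22.2036, |v| = 15.1327
cos(angle) = -0.7262
angle = 136.5677 degrees

136.5677 degrees


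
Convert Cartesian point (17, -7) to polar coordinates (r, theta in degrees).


r = sqrt(17^2 + (-7)^2) = 18.3848
theta = atan2(-7, 17) = 337.6199 degrees

r = 18.3848, theta = 337.6199 degrees


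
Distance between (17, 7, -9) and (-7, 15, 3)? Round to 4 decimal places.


d = sqrt((-7-17)^2 + (15-7)^2 + (3--9)^2) = 28

28


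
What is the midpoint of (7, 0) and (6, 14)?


Midpoint = ((7+6)/2, (0+14)/2) = (6.5, 7)

(6.5, 7)


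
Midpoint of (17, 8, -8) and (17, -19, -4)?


Midpoint = ((17+17)/2, (8+-19)/2, (-8+-4)/2) = (17, -5.5, -6)

(17, -5.5, -6)


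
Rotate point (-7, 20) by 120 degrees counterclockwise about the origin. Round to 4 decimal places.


x' = -7*cos(120) - 20*sin(120) = -13.8205
y' = -7*sin(120) + 20*cos(120) = -16.0622

(-13.8205, -16.0622)


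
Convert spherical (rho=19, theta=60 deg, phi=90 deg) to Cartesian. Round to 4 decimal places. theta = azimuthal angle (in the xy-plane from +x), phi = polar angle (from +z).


x = 19 * sin(90) * cos(60) = 9.5
y = 19 * sin(90) * sin(60) = 16.4545
z = 19 * cos(90) = 0

(9.5, 16.4545, 0)


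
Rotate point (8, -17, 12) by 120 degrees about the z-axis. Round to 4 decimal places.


x' = 8*cos(120) - -17*sin(120) = 10.7224
y' = 8*sin(120) + -17*cos(120) = 15.4282
z' = 12

(10.7224, 15.4282, 12)


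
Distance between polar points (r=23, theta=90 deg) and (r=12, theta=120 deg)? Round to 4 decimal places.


d = sqrt(r1^2 + r2^2 - 2*r1*r2*cos(t2-t1))
d = sqrt(23^2 + 12^2 - 2*23*12*cos(120-90)) = 13.9626

13.9626


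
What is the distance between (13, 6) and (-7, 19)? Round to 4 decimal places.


d = sqrt((-7-13)^2 + (19-6)^2) = 23.8537

23.8537


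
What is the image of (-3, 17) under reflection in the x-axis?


Reflection across x-axis: (x, y) -> (x, -y)
(-3, 17) -> (-3, -17)

(-3, -17)


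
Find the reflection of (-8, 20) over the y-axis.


Reflection across y-axis: (x, y) -> (-x, y)
(-8, 20) -> (8, 20)

(8, 20)


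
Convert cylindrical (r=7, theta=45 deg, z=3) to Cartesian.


x = 7 * cos(45) = 4.9497
y = 7 * sin(45) = 4.9497
z = 3

(4.9497, 4.9497, 3)


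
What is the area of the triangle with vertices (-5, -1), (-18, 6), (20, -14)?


Area = |x1(y2-y3) + x2(y3-y1) + x3(y1-y2)| / 2
= |-5*(6--14) + -18*(-14--1) + 20*(-1-6)| / 2
= 3

3


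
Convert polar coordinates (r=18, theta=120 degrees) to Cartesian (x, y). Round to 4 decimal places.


x = 18 * cos(120) = -9
y = 18 * sin(120) = 15.5885

(-9, 15.5885)


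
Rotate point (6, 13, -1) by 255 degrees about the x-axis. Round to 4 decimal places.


x' = 6
y' = 13*cos(255) - -1*sin(255) = -4.3306
z' = 13*sin(255) + -1*cos(255) = -12.2982

(6, -4.3306, -12.2982)


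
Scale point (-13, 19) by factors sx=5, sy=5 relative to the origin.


Scaling: (x*sx, y*sy) = (-13*5, 19*5) = (-65, 95)

(-65, 95)


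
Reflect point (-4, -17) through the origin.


Reflection through origin: (x, y) -> (-x, -y)
(-4, -17) -> (4, 17)

(4, 17)


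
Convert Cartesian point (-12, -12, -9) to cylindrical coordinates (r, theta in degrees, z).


r = sqrt((-12)^2 + (-12)^2) = 16.9706
theta = atan2(-12, -12) = 225 deg
z = -9

r = 16.9706, theta = 225 deg, z = -9


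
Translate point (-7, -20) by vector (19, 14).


Translation: (x+dx, y+dy) = (-7+19, -20+14) = (12, -6)

(12, -6)


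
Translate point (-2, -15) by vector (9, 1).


Translation: (x+dx, y+dy) = (-2+9, -15+1) = (7, -14)

(7, -14)


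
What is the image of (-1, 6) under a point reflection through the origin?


Reflection through origin: (x, y) -> (-x, -y)
(-1, 6) -> (1, -6)

(1, -6)


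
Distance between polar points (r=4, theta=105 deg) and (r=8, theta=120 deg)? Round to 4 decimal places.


d = sqrt(r1^2 + r2^2 - 2*r1*r2*cos(t2-t1))
d = sqrt(4^2 + 8^2 - 2*4*8*cos(120-105)) = 4.2639

4.2639


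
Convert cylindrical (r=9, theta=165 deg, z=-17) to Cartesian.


x = 9 * cos(165) = -8.6933
y = 9 * sin(165) = 2.3294
z = -17

(-8.6933, 2.3294, -17)


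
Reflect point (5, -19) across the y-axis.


Reflection across y-axis: (x, y) -> (-x, y)
(5, -19) -> (-5, -19)

(-5, -19)


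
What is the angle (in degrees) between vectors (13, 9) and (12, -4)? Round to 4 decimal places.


dot = 13*12 + 9*-4 = 120
|u| = 15.8114, |v| = 12.6491
cos(angle) = 0.6
angle = 53.1301 degrees

53.1301 degrees


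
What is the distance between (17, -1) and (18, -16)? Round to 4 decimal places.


d = sqrt((18-17)^2 + (-16--1)^2) = 15.0333

15.0333


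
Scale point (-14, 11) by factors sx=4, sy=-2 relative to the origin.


Scaling: (x*sx, y*sy) = (-14*4, 11*-2) = (-56, -22)

(-56, -22)


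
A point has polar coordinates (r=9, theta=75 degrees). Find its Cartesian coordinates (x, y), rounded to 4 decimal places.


x = 9 * cos(75) = 2.3294
y = 9 * sin(75) = 8.6933

(2.3294, 8.6933)


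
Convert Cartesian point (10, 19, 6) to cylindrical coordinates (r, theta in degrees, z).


r = sqrt(10^2 + 19^2) = 21.4709
theta = atan2(19, 10) = 62.2415 deg
z = 6

r = 21.4709, theta = 62.2415 deg, z = 6


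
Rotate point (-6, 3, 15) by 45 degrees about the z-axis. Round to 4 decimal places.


x' = -6*cos(45) - 3*sin(45) = -6.364
y' = -6*sin(45) + 3*cos(45) = -2.1213
z' = 15

(-6.364, -2.1213, 15)


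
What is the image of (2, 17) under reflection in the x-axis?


Reflection across x-axis: (x, y) -> (x, -y)
(2, 17) -> (2, -17)

(2, -17)


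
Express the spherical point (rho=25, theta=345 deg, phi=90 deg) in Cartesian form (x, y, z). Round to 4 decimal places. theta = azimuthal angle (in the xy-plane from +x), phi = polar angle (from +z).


x = 25 * sin(90) * cos(345) = 24.1481
y = 25 * sin(90) * sin(345) = -6.4705
z = 25 * cos(90) = 0

(24.1481, -6.4705, 0)


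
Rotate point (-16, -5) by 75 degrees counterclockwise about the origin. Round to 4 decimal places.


x' = -16*cos(75) - -5*sin(75) = 0.6885
y' = -16*sin(75) + -5*cos(75) = -16.7489

(0.6885, -16.7489)


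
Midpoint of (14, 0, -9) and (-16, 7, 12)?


Midpoint = ((14+-16)/2, (0+7)/2, (-9+12)/2) = (-1, 3.5, 1.5)

(-1, 3.5, 1.5)


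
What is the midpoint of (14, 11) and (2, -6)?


Midpoint = ((14+2)/2, (11+-6)/2) = (8, 2.5)

(8, 2.5)


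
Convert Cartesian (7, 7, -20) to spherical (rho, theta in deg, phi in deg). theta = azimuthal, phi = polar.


rho = sqrt(7^2 + 7^2 + (-20)^2) = 22.3159
theta = atan2(7, 7) = 45 deg
phi = acos(-20/22.3159) = 153.6658 deg

rho = 22.3159, theta = 45 deg, phi = 153.6658 deg


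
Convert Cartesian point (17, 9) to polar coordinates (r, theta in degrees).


r = sqrt(17^2 + 9^2) = 19.2354
theta = atan2(9, 17) = 27.8973 degrees

r = 19.2354, theta = 27.8973 degrees


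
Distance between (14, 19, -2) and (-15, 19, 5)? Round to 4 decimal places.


d = sqrt((-15-14)^2 + (19-19)^2 + (5--2)^2) = 29.8329

29.8329


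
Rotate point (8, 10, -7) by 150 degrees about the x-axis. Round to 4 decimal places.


x' = 8
y' = 10*cos(150) - -7*sin(150) = -5.1603
z' = 10*sin(150) + -7*cos(150) = 11.0622

(8, -5.1603, 11.0622)


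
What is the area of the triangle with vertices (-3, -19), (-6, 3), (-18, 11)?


Area = |x1(y2-y3) + x2(y3-y1) + x3(y1-y2)| / 2
= |-3*(3-11) + -6*(11--19) + -18*(-19-3)| / 2
= 120

120


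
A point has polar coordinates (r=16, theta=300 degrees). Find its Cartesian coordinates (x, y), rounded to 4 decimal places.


x = 16 * cos(300) = 8
y = 16 * sin(300) = -13.8564

(8, -13.8564)


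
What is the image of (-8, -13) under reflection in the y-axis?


Reflection across y-axis: (x, y) -> (-x, y)
(-8, -13) -> (8, -13)

(8, -13)


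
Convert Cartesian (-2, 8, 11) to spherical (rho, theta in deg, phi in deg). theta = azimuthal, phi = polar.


rho = sqrt((-2)^2 + 8^2 + 11^2) = 13.7477
theta = atan2(8, -2) = 104.0362 deg
phi = acos(11/13.7477) = 36.8573 deg

rho = 13.7477, theta = 104.0362 deg, phi = 36.8573 deg


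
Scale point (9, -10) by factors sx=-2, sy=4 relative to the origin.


Scaling: (x*sx, y*sy) = (9*-2, -10*4) = (-18, -40)

(-18, -40)


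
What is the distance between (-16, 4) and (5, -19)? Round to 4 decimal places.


d = sqrt((5--16)^2 + (-19-4)^2) = 31.1448

31.1448


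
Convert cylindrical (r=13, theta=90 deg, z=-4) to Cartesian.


x = 13 * cos(90) = 0
y = 13 * sin(90) = 13
z = -4

(0, 13, -4)


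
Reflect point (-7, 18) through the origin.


Reflection through origin: (x, y) -> (-x, -y)
(-7, 18) -> (7, -18)

(7, -18)


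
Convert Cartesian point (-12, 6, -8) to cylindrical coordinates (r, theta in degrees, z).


r = sqrt((-12)^2 + 6^2) = 13.4164
theta = atan2(6, -12) = 153.4349 deg
z = -8

r = 13.4164, theta = 153.4349 deg, z = -8


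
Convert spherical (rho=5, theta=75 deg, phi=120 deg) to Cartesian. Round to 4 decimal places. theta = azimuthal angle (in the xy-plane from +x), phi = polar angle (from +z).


x = 5 * sin(120) * cos(75) = 1.1207
y = 5 * sin(120) * sin(75) = 4.1826
z = 5 * cos(120) = -2.5

(1.1207, 4.1826, -2.5)


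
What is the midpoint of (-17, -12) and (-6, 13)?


Midpoint = ((-17+-6)/2, (-12+13)/2) = (-11.5, 0.5)

(-11.5, 0.5)


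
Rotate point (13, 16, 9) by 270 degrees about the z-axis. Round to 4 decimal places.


x' = 13*cos(270) - 16*sin(270) = 16
y' = 13*sin(270) + 16*cos(270) = -13
z' = 9

(16, -13, 9)


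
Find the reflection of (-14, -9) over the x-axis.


Reflection across x-axis: (x, y) -> (x, -y)
(-14, -9) -> (-14, 9)

(-14, 9)


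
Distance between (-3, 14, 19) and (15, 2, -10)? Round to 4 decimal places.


d = sqrt((15--3)^2 + (2-14)^2 + (-10-19)^2) = 36.1801

36.1801


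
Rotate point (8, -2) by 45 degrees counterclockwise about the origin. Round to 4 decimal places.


x' = 8*cos(45) - -2*sin(45) = 7.0711
y' = 8*sin(45) + -2*cos(45) = 4.2426

(7.0711, 4.2426)


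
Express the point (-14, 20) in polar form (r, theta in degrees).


r = sqrt((-14)^2 + 20^2) = 24.4131
theta = atan2(20, -14) = 124.992 degrees

r = 24.4131, theta = 124.992 degrees


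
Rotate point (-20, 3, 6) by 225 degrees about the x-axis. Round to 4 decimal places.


x' = -20
y' = 3*cos(225) - 6*sin(225) = 2.1213
z' = 3*sin(225) + 6*cos(225) = -6.364

(-20, 2.1213, -6.364)


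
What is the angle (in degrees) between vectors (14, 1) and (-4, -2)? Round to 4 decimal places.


dot = 14*-4 + 1*-2 = -58
|u| = 14.0357, |v| = 4.4721
cos(angle) = -0.924
angle = 157.5206 degrees

157.5206 degrees


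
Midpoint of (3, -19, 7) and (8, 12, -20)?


Midpoint = ((3+8)/2, (-19+12)/2, (7+-20)/2) = (5.5, -3.5, -6.5)

(5.5, -3.5, -6.5)


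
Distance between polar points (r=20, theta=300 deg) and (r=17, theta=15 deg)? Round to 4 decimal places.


d = sqrt(r1^2 + r2^2 - 2*r1*r2*cos(t2-t1))
d = sqrt(20^2 + 17^2 - 2*20*17*cos(15-300)) = 22.6496

22.6496


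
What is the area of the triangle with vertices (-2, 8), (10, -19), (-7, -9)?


Area = |x1(y2-y3) + x2(y3-y1) + x3(y1-y2)| / 2
= |-2*(-19--9) + 10*(-9-8) + -7*(8--19)| / 2
= 169.5

169.5


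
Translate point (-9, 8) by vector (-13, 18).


Translation: (x+dx, y+dy) = (-9+-13, 8+18) = (-22, 26)

(-22, 26)


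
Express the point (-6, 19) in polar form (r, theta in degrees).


r = sqrt((-6)^2 + 19^2) = 19.9249
theta = atan2(19, -6) = 107.5256 degrees

r = 19.9249, theta = 107.5256 degrees


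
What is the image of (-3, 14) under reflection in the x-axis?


Reflection across x-axis: (x, y) -> (x, -y)
(-3, 14) -> (-3, -14)

(-3, -14)


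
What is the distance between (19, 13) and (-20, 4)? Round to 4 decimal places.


d = sqrt((-20-19)^2 + (4-13)^2) = 40.025

40.025


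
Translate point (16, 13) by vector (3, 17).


Translation: (x+dx, y+dy) = (16+3, 13+17) = (19, 30)

(19, 30)


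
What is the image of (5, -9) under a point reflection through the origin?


Reflection through origin: (x, y) -> (-x, -y)
(5, -9) -> (-5, 9)

(-5, 9)


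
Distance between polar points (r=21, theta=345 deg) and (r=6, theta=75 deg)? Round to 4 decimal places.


d = sqrt(r1^2 + r2^2 - 2*r1*r2*cos(t2-t1))
d = sqrt(21^2 + 6^2 - 2*21*6*cos(75-345)) = 21.8403

21.8403


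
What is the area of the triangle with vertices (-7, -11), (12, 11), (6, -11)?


Area = |x1(y2-y3) + x2(y3-y1) + x3(y1-y2)| / 2
= |-7*(11--11) + 12*(-11--11) + 6*(-11-11)| / 2
= 143

143


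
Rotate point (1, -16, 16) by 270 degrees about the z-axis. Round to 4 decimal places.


x' = 1*cos(270) - -16*sin(270) = -16
y' = 1*sin(270) + -16*cos(270) = -1
z' = 16

(-16, -1, 16)


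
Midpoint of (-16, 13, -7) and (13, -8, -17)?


Midpoint = ((-16+13)/2, (13+-8)/2, (-7+-17)/2) = (-1.5, 2.5, -12)

(-1.5, 2.5, -12)


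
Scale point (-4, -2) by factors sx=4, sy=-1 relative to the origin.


Scaling: (x*sx, y*sy) = (-4*4, -2*-1) = (-16, 2)

(-16, 2)


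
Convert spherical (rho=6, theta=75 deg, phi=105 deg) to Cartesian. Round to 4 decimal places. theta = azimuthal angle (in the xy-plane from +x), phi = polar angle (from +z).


x = 6 * sin(105) * cos(75) = 1.5
y = 6 * sin(105) * sin(75) = 5.5981
z = 6 * cos(105) = -1.5529

(1.5, 5.5981, -1.5529)


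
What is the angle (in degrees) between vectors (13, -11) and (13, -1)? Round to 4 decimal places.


dot = 13*13 + -11*-1 = 180
|u| = 17.0294, |v| = 13.0384
cos(angle) = 0.8107
angle = 35.8377 degrees

35.8377 degrees


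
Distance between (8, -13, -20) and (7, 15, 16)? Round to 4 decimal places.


d = sqrt((7-8)^2 + (15--13)^2 + (16--20)^2) = 45.618

45.618


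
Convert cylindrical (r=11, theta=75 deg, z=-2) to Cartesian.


x = 11 * cos(75) = 2.847
y = 11 * sin(75) = 10.6252
z = -2

(2.847, 10.6252, -2)


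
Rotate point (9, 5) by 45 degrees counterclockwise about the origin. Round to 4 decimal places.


x' = 9*cos(45) - 5*sin(45) = 2.8284
y' = 9*sin(45) + 5*cos(45) = 9.8995

(2.8284, 9.8995)


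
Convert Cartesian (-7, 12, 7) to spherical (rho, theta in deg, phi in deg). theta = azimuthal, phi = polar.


rho = sqrt((-7)^2 + 12^2 + 7^2) = 15.5563
theta = atan2(12, -7) = 120.2564 deg
phi = acos(7/15.5563) = 63.2578 deg

rho = 15.5563, theta = 120.2564 deg, phi = 63.2578 deg


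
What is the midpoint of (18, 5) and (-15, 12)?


Midpoint = ((18+-15)/2, (5+12)/2) = (1.5, 8.5)

(1.5, 8.5)


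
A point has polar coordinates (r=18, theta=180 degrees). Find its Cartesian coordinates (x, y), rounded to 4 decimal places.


x = 18 * cos(180) = -18
y = 18 * sin(180) = 0

(-18, 0)


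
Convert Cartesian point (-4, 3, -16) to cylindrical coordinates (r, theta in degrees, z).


r = sqrt((-4)^2 + 3^2) = 5
theta = atan2(3, -4) = 143.1301 deg
z = -16

r = 5, theta = 143.1301 deg, z = -16


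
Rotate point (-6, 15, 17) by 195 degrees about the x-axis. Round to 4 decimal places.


x' = -6
y' = 15*cos(195) - 17*sin(195) = -10.089
z' = 15*sin(195) + 17*cos(195) = -20.303

(-6, -10.089, -20.303)


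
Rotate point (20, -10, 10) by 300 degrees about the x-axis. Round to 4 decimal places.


x' = 20
y' = -10*cos(300) - 10*sin(300) = 3.6603
z' = -10*sin(300) + 10*cos(300) = 13.6603

(20, 3.6603, 13.6603)


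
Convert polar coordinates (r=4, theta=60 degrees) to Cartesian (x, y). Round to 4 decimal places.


x = 4 * cos(60) = 2
y = 4 * sin(60) = 3.4641

(2, 3.4641)


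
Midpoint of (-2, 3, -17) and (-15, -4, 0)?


Midpoint = ((-2+-15)/2, (3+-4)/2, (-17+0)/2) = (-8.5, -0.5, -8.5)

(-8.5, -0.5, -8.5)


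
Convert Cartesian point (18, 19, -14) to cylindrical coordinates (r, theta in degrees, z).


r = sqrt(18^2 + 19^2) = 26.1725
theta = atan2(19, 18) = 46.5482 deg
z = -14

r = 26.1725, theta = 46.5482 deg, z = -14


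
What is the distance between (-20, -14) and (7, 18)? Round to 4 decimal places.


d = sqrt((7--20)^2 + (18--14)^2) = 41.8688

41.8688


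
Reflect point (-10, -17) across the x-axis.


Reflection across x-axis: (x, y) -> (x, -y)
(-10, -17) -> (-10, 17)

(-10, 17)


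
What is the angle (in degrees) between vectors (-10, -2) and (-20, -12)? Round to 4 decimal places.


dot = -10*-20 + -2*-12 = 224
|u| = 10.198, |v| = 23.3238
cos(angle) = 0.9417
angle = 19.6538 degrees

19.6538 degrees


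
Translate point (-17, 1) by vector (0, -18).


Translation: (x+dx, y+dy) = (-17+0, 1+-18) = (-17, -17)

(-17, -17)


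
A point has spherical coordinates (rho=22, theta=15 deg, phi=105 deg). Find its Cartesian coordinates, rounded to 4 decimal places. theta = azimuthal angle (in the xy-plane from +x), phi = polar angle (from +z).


x = 22 * sin(105) * cos(15) = 20.5263
y = 22 * sin(105) * sin(15) = 5.5
z = 22 * cos(105) = -5.694

(20.5263, 5.5, -5.694)


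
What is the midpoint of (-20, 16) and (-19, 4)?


Midpoint = ((-20+-19)/2, (16+4)/2) = (-19.5, 10)

(-19.5, 10)


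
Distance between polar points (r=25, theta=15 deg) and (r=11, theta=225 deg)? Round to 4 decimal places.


d = sqrt(r1^2 + r2^2 - 2*r1*r2*cos(t2-t1))
d = sqrt(25^2 + 11^2 - 2*25*11*cos(225-15)) = 34.9616

34.9616


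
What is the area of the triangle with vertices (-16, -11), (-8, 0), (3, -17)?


Area = |x1(y2-y3) + x2(y3-y1) + x3(y1-y2)| / 2
= |-16*(0--17) + -8*(-17--11) + 3*(-11-0)| / 2
= 128.5

128.5


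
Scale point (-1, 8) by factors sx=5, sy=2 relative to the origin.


Scaling: (x*sx, y*sy) = (-1*5, 8*2) = (-5, 16)

(-5, 16)


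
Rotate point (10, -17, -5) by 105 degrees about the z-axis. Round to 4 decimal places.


x' = 10*cos(105) - -17*sin(105) = 13.8325
y' = 10*sin(105) + -17*cos(105) = 14.0592
z' = -5

(13.8325, 14.0592, -5)


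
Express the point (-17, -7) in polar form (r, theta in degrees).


r = sqrt((-17)^2 + (-7)^2) = 18.3848
theta = atan2(-7, -17) = 202.3801 degrees

r = 18.3848, theta = 202.3801 degrees


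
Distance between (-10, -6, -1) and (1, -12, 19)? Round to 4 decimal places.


d = sqrt((1--10)^2 + (-12--6)^2 + (19--1)^2) = 23.6008

23.6008


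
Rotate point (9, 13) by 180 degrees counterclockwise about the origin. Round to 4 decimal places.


x' = 9*cos(180) - 13*sin(180) = -9
y' = 9*sin(180) + 13*cos(180) = -13

(-9, -13)


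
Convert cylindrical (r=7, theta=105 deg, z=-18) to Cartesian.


x = 7 * cos(105) = -1.8117
y = 7 * sin(105) = 6.7615
z = -18

(-1.8117, 6.7615, -18)


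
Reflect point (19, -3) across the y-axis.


Reflection across y-axis: (x, y) -> (-x, y)
(19, -3) -> (-19, -3)

(-19, -3)


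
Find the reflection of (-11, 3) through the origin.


Reflection through origin: (x, y) -> (-x, -y)
(-11, 3) -> (11, -3)

(11, -3)


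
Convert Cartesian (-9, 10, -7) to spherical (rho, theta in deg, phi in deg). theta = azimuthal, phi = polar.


rho = sqrt((-9)^2 + 10^2 + (-7)^2) = 15.1658
theta = atan2(10, -9) = 131.9872 deg
phi = acos(-7/15.1658) = 117.4882 deg

rho = 15.1658, theta = 131.9872 deg, phi = 117.4882 deg


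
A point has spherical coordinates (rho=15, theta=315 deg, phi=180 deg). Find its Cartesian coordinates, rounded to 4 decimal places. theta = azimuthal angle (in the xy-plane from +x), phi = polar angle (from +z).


x = 15 * sin(180) * cos(315) = 0
y = 15 * sin(180) * sin(315) = 0
z = 15 * cos(180) = -15

(0, 0, -15)


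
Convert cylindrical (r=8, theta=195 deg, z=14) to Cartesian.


x = 8 * cos(195) = -7.7274
y = 8 * sin(195) = -2.0706
z = 14

(-7.7274, -2.0706, 14)


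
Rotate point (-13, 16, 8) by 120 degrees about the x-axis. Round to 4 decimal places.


x' = -13
y' = 16*cos(120) - 8*sin(120) = -14.9282
z' = 16*sin(120) + 8*cos(120) = 9.8564

(-13, -14.9282, 9.8564)


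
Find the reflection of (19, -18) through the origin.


Reflection through origin: (x, y) -> (-x, -y)
(19, -18) -> (-19, 18)

(-19, 18)


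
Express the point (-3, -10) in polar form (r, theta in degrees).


r = sqrt((-3)^2 + (-10)^2) = 10.4403
theta = atan2(-10, -3) = 253.3008 degrees

r = 10.4403, theta = 253.3008 degrees


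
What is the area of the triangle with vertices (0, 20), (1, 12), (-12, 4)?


Area = |x1(y2-y3) + x2(y3-y1) + x3(y1-y2)| / 2
= |0*(12-4) + 1*(4-20) + -12*(20-12)| / 2
= 56

56


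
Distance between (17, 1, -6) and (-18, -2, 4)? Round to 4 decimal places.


d = sqrt((-18-17)^2 + (-2-1)^2 + (4--6)^2) = 36.524

36.524


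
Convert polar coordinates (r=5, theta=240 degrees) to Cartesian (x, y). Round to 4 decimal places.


x = 5 * cos(240) = -2.5
y = 5 * sin(240) = -4.3301

(-2.5, -4.3301)


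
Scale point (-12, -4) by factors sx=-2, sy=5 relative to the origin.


Scaling: (x*sx, y*sy) = (-12*-2, -4*5) = (24, -20)

(24, -20)


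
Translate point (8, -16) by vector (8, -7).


Translation: (x+dx, y+dy) = (8+8, -16+-7) = (16, -23)

(16, -23)


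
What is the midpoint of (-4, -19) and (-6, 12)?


Midpoint = ((-4+-6)/2, (-19+12)/2) = (-5, -3.5)

(-5, -3.5)


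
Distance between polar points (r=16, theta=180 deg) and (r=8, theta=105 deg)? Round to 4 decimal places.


d = sqrt(r1^2 + r2^2 - 2*r1*r2*cos(t2-t1))
d = sqrt(16^2 + 8^2 - 2*16*8*cos(105-180)) = 15.9293

15.9293


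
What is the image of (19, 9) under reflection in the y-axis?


Reflection across y-axis: (x, y) -> (-x, y)
(19, 9) -> (-19, 9)

(-19, 9)


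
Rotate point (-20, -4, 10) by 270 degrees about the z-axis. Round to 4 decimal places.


x' = -20*cos(270) - -4*sin(270) = -4
y' = -20*sin(270) + -4*cos(270) = 20
z' = 10

(-4, 20, 10)


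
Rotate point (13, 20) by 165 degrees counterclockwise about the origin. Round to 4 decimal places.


x' = 13*cos(165) - 20*sin(165) = -17.7334
y' = 13*sin(165) + 20*cos(165) = -15.9539

(-17.7334, -15.9539)


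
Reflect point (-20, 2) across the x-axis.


Reflection across x-axis: (x, y) -> (x, -y)
(-20, 2) -> (-20, -2)

(-20, -2)


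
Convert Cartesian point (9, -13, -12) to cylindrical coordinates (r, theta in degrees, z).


r = sqrt(9^2 + (-13)^2) = 15.8114
theta = atan2(-13, 9) = 304.6952 deg
z = -12

r = 15.8114, theta = 304.6952 deg, z = -12


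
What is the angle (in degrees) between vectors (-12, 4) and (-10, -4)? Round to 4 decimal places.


dot = -12*-10 + 4*-4 = 104
|u| = 12.6491, |v| = 10.7703
cos(angle) = 0.7634
angle = 40.2364 degrees

40.2364 degrees


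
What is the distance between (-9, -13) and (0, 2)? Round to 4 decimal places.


d = sqrt((0--9)^2 + (2--13)^2) = 17.4929

17.4929


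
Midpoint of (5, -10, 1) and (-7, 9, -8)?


Midpoint = ((5+-7)/2, (-10+9)/2, (1+-8)/2) = (-1, -0.5, -3.5)

(-1, -0.5, -3.5)


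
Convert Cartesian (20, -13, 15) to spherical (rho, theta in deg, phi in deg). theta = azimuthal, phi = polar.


rho = sqrt(20^2 + (-13)^2 + 15^2) = 28.178
theta = atan2(-13, 20) = 326.9761 deg
phi = acos(15/28.178) = 57.837 deg

rho = 28.178, theta = 326.9761 deg, phi = 57.837 deg


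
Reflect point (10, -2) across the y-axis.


Reflection across y-axis: (x, y) -> (-x, y)
(10, -2) -> (-10, -2)

(-10, -2)


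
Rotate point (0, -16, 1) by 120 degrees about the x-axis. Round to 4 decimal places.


x' = 0
y' = -16*cos(120) - 1*sin(120) = 7.134
z' = -16*sin(120) + 1*cos(120) = -14.3564

(0, 7.134, -14.3564)


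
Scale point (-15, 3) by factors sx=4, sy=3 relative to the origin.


Scaling: (x*sx, y*sy) = (-15*4, 3*3) = (-60, 9)

(-60, 9)


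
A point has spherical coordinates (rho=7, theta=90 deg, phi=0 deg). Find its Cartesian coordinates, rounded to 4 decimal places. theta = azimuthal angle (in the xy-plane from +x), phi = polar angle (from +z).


x = 7 * sin(0) * cos(90) = 0
y = 7 * sin(0) * sin(90) = 0
z = 7 * cos(0) = 7

(0, 0, 7)


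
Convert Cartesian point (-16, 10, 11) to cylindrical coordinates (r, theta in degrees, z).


r = sqrt((-16)^2 + 10^2) = 18.868
theta = atan2(10, -16) = 147.9946 deg
z = 11

r = 18.868, theta = 147.9946 deg, z = 11


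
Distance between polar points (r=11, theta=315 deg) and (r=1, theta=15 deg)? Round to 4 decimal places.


d = sqrt(r1^2 + r2^2 - 2*r1*r2*cos(t2-t1))
d = sqrt(11^2 + 1^2 - 2*11*1*cos(15-315)) = 10.5357

10.5357


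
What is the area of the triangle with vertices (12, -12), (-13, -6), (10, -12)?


Area = |x1(y2-y3) + x2(y3-y1) + x3(y1-y2)| / 2
= |12*(-6--12) + -13*(-12--12) + 10*(-12--6)| / 2
= 6

6


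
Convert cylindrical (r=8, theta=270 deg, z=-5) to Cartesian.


x = 8 * cos(270) = 0
y = 8 * sin(270) = -8
z = -5

(0, -8, -5)


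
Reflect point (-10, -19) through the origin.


Reflection through origin: (x, y) -> (-x, -y)
(-10, -19) -> (10, 19)

(10, 19)


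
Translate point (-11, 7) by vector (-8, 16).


Translation: (x+dx, y+dy) = (-11+-8, 7+16) = (-19, 23)

(-19, 23)


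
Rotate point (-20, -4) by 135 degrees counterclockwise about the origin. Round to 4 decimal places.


x' = -20*cos(135) - -4*sin(135) = 16.9706
y' = -20*sin(135) + -4*cos(135) = -11.3137

(16.9706, -11.3137)


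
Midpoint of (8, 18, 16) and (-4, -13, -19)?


Midpoint = ((8+-4)/2, (18+-13)/2, (16+-19)/2) = (2, 2.5, -1.5)

(2, 2.5, -1.5)


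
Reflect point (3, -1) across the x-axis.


Reflection across x-axis: (x, y) -> (x, -y)
(3, -1) -> (3, 1)

(3, 1)


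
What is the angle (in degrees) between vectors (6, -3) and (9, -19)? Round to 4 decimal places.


dot = 6*9 + -3*-19 = 111
|u| = 6.7082, |v| = 21.0238
cos(angle) = 0.7871
angle = 38.0888 degrees

38.0888 degrees


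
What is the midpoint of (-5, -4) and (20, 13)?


Midpoint = ((-5+20)/2, (-4+13)/2) = (7.5, 4.5)

(7.5, 4.5)


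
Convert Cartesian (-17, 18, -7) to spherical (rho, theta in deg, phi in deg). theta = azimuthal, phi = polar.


rho = sqrt((-17)^2 + 18^2 + (-7)^2) = 25.7294
theta = atan2(18, -17) = 133.3634 deg
phi = acos(-7/25.7294) = 105.787 deg

rho = 25.7294, theta = 133.3634 deg, phi = 105.787 deg


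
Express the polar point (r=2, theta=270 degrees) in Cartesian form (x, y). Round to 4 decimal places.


x = 2 * cos(270) = 0
y = 2 * sin(270) = -2

(0, -2)


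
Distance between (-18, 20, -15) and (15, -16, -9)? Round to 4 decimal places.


d = sqrt((15--18)^2 + (-16-20)^2 + (-9--15)^2) = 49.2037

49.2037


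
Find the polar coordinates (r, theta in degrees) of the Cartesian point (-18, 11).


r = sqrt((-18)^2 + 11^2) = 21.095
theta = atan2(11, -18) = 148.5704 degrees

r = 21.095, theta = 148.5704 degrees


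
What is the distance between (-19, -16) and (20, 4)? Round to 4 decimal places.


d = sqrt((20--19)^2 + (4--16)^2) = 43.8292

43.8292


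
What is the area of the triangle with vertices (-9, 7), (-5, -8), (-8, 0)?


Area = |x1(y2-y3) + x2(y3-y1) + x3(y1-y2)| / 2
= |-9*(-8-0) + -5*(0-7) + -8*(7--8)| / 2
= 6.5

6.5


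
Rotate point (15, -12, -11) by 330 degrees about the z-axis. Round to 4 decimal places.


x' = 15*cos(330) - -12*sin(330) = 6.9904
y' = 15*sin(330) + -12*cos(330) = -17.8923
z' = -11

(6.9904, -17.8923, -11)


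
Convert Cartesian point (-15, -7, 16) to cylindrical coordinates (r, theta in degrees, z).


r = sqrt((-15)^2 + (-7)^2) = 16.5529
theta = atan2(-7, -15) = 205.0169 deg
z = 16

r = 16.5529, theta = 205.0169 deg, z = 16


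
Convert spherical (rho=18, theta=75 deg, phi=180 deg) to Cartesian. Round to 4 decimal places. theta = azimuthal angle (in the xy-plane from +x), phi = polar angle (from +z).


x = 18 * sin(180) * cos(75) = 0
y = 18 * sin(180) * sin(75) = 0
z = 18 * cos(180) = -18

(0, 0, -18)


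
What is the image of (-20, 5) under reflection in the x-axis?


Reflection across x-axis: (x, y) -> (x, -y)
(-20, 5) -> (-20, -5)

(-20, -5)


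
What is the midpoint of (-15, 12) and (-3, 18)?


Midpoint = ((-15+-3)/2, (12+18)/2) = (-9, 15)

(-9, 15)


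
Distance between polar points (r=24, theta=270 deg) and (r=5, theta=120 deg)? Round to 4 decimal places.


d = sqrt(r1^2 + r2^2 - 2*r1*r2*cos(t2-t1))
d = sqrt(24^2 + 5^2 - 2*24*5*cos(120-270)) = 28.4402

28.4402


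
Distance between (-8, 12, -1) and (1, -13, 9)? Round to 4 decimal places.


d = sqrt((1--8)^2 + (-13-12)^2 + (9--1)^2) = 28.3901

28.3901


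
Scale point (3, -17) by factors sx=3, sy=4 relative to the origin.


Scaling: (x*sx, y*sy) = (3*3, -17*4) = (9, -68)

(9, -68)


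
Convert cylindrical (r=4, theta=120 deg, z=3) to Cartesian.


x = 4 * cos(120) = -2
y = 4 * sin(120) = 3.4641
z = 3

(-2, 3.4641, 3)


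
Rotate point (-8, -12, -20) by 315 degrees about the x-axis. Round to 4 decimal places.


x' = -8
y' = -12*cos(315) - -20*sin(315) = -22.6274
z' = -12*sin(315) + -20*cos(315) = -5.6569

(-8, -22.6274, -5.6569)


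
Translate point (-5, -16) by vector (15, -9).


Translation: (x+dx, y+dy) = (-5+15, -16+-9) = (10, -25)

(10, -25)


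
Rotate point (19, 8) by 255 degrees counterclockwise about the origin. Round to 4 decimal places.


x' = 19*cos(255) - 8*sin(255) = 2.8098
y' = 19*sin(255) + 8*cos(255) = -20.4231

(2.8098, -20.4231)


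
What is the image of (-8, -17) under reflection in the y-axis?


Reflection across y-axis: (x, y) -> (-x, y)
(-8, -17) -> (8, -17)

(8, -17)
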